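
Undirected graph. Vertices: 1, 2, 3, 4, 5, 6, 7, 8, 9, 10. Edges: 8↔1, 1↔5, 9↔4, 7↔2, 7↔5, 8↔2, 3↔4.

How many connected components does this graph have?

4

From 1: component {1, 2, 5, 7, 8}.
From 3: component {3, 4, 9}.
From 6: component {6}.
From 10: component {10}.
That's 4 components.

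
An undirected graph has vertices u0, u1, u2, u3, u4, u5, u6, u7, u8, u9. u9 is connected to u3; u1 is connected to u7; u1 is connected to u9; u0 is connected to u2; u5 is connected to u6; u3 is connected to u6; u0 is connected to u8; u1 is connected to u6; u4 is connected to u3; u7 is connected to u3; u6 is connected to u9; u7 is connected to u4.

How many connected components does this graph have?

From u0: component {u0, u2, u8}.
From u1: component {u1, u3, u4, u5, u6, u7, u9}.
That's 2 components.

2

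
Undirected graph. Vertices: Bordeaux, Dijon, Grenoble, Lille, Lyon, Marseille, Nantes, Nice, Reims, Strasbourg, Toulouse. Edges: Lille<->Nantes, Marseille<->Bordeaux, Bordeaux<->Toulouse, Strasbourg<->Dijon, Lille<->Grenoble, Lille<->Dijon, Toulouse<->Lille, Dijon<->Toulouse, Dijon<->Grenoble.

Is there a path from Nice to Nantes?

No

Nice has no edges, so nothing is reachable from it.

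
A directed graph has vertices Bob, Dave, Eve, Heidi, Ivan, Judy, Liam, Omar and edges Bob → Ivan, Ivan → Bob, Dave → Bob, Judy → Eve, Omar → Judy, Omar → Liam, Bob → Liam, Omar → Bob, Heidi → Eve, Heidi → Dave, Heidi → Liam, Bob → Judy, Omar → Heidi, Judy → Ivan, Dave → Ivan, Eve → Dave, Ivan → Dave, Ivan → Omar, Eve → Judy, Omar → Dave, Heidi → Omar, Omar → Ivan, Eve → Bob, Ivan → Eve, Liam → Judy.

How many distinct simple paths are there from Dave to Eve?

Dave→Bob→Ivan→Eve
Dave→Bob→Ivan→Omar→Heidi→Eve
Dave→Bob→Ivan→Omar→Heidi→Liam→Judy→Eve
Dave→Bob→Ivan→Omar→Judy→Eve
Dave→Bob→Ivan→Omar→Liam→Judy→Eve
Dave→Bob→Judy→Eve
Dave→Bob→Judy→Ivan→Eve
Dave→Bob→Judy→Ivan→Omar→Heidi→Eve
... and 12 more.

20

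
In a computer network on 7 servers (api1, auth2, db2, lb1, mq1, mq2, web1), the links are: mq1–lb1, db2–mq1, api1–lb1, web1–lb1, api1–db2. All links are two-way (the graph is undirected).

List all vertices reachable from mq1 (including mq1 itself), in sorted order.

api1, db2, lb1, mq1, web1

Start at mq1.
Its neighbours: db2, lb1.
Then their neighbours: api1, web1.
Nothing further is reachable.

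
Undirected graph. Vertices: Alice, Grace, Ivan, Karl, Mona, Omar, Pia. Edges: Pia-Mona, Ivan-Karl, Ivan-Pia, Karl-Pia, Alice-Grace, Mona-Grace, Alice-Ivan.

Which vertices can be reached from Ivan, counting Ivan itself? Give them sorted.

Alice, Grace, Ivan, Karl, Mona, Pia

Start at Ivan.
Its neighbours: Alice, Karl, Pia.
Then their neighbours: Grace, Mona.
Nothing further is reachable.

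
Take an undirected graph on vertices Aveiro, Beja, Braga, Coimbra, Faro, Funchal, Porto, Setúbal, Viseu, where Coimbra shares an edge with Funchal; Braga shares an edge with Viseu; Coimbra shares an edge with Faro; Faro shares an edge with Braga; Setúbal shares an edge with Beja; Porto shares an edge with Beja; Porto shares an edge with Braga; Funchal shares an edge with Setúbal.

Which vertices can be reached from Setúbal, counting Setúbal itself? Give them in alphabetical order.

Start at Setúbal.
Its neighbours: Beja, Funchal.
Then their neighbours: Coimbra, Porto.
Then next layer: Braga, Faro.
Then next layer: Viseu.
Nothing further is reachable.

Beja, Braga, Coimbra, Faro, Funchal, Porto, Setúbal, Viseu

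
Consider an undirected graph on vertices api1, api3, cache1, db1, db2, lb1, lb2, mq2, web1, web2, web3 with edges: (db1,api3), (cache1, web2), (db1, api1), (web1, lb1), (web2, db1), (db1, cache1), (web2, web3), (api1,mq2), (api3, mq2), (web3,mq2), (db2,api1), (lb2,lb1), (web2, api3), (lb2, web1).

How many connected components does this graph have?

From api1: component {api1, api3, cache1, db1, db2, mq2, web2, web3}.
From lb1: component {lb1, lb2, web1}.
That's 2 components.

2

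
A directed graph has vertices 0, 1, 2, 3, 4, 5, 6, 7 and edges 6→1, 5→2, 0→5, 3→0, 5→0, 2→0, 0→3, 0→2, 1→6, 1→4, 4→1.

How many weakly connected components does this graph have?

3

From 0: component {0, 2, 3, 5}.
From 1: component {1, 4, 6}.
From 7: component {7}.
That's 3 components.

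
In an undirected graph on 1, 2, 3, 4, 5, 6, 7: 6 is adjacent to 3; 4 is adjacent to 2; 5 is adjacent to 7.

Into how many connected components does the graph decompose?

From 1: component {1}.
From 2: component {2, 4}.
From 3: component {3, 6}.
From 5: component {5, 7}.
That's 4 components.

4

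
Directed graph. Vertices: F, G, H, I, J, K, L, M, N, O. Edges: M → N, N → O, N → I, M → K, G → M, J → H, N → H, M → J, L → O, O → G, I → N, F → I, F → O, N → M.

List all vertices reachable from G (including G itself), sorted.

G, H, I, J, K, M, N, O

Start at G.
Its neighbours: M.
Then their neighbours: J, K, N.
Then next layer: H, I, O.
Nothing further is reachable.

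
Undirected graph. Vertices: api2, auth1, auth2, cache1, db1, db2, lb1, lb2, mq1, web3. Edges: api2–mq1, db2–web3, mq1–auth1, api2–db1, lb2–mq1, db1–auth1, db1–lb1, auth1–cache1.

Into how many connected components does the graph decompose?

From api2: component {api2, auth1, cache1, db1, lb1, lb2, mq1}.
From auth2: component {auth2}.
From db2: component {db2, web3}.
That's 3 components.

3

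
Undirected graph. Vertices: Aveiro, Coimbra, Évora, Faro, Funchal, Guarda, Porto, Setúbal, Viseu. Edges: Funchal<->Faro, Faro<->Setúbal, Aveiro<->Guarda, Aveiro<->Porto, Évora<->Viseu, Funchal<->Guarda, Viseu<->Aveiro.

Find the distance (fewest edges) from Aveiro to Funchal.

2

Distance 0: Aveiro.
Distance 1: Guarda, Porto, Viseu.
Distance 2: Évora, Funchal — contains Funchal.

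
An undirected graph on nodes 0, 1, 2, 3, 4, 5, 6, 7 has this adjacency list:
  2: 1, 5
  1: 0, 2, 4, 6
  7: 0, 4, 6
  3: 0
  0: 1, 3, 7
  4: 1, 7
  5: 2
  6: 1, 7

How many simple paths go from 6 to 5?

3

6–1–2–5
6–7–0–1–2–5
6–7–4–1–2–5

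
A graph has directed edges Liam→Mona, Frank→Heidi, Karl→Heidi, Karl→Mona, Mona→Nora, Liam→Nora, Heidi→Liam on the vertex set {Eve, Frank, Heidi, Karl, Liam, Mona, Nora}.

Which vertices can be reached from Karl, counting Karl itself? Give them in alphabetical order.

Start at Karl.
Its neighbours: Heidi, Mona.
Then their neighbours: Liam, Nora.
Nothing further is reachable.

Heidi, Karl, Liam, Mona, Nora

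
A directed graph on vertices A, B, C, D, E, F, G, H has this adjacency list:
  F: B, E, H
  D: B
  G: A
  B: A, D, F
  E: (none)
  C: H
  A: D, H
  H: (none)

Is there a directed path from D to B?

Yes

Explore from D.
Distance 1: reach B.
Found B.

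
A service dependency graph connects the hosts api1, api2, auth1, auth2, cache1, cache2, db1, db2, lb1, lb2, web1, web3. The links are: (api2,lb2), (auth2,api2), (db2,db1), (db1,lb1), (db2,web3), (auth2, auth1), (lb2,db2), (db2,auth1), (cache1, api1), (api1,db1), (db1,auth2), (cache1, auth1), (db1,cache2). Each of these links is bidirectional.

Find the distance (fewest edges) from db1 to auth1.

2

Distance 0: db1.
Distance 1: api1, auth2, cache2, db2, lb1.
Distance 2: api2, auth1, cache1, lb2, web3 — contains auth1.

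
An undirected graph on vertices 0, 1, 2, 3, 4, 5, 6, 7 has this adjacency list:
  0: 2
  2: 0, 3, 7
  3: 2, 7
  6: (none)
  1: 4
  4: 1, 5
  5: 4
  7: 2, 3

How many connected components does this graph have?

3

From 0: component {0, 2, 3, 7}.
From 1: component {1, 4, 5}.
From 6: component {6}.
That's 3 components.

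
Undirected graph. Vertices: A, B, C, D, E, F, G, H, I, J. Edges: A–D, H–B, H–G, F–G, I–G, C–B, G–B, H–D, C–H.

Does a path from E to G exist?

No

E has no edges, so nothing is reachable from it.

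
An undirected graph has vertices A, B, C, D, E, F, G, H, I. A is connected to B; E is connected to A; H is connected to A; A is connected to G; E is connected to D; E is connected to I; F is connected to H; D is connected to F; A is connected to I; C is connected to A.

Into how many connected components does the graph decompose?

From A: component {A, B, C, D, E, F, G, H, I}.
That's 1 component.

1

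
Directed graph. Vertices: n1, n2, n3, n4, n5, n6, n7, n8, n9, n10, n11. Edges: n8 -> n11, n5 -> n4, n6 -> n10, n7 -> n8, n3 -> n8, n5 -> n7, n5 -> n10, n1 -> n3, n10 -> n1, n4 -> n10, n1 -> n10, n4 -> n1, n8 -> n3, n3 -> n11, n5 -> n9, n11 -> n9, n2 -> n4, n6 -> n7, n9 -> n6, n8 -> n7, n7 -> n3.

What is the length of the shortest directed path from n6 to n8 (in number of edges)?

Distance 0: n6.
Distance 1: n7, n10.
Distance 2: n1, n3, n8 — contains n8.

2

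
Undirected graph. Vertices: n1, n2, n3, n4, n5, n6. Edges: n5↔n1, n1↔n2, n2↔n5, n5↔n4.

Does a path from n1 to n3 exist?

No

Explore from n1.
Distance 1: reach n2, n5.
Distance 2: reach n4.
The search is exhausted without reaching n3; it lies in a different component.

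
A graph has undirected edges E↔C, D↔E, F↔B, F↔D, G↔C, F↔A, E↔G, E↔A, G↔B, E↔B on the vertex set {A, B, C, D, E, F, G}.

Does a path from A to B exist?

Explore from A.
Distance 1: reach E, F.
Distance 2: reach B, C, D, G.
Found B.

Yes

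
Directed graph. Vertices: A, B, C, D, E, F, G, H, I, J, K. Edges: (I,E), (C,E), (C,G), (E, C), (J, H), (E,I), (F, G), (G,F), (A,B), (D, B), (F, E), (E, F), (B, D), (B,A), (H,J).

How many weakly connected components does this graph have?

4

From A: component {A, B, D}.
From C: component {C, E, F, G, I}.
From H: component {H, J}.
From K: component {K}.
That's 4 components.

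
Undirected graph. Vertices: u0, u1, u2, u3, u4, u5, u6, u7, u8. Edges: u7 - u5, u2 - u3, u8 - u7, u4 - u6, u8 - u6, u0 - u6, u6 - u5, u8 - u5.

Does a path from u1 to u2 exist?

u1 has no edges, so nothing is reachable from it.

No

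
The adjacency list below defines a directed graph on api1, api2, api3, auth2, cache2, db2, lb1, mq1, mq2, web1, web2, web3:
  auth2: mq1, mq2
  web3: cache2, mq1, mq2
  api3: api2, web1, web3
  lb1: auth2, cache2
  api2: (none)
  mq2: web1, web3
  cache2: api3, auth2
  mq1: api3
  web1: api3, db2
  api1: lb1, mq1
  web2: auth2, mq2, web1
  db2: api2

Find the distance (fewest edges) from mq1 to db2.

3

Distance 0: mq1.
Distance 1: api3.
Distance 2: api2, web1, web3.
Distance 3: cache2, db2, mq2 — contains db2.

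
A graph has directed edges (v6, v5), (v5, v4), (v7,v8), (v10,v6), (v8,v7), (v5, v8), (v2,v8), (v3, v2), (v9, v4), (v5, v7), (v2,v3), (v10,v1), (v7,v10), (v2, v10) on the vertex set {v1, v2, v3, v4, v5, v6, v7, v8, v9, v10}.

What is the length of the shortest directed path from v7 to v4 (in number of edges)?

4

Distance 0: v7.
Distance 1: v8, v10.
Distance 2: v1, v6.
Distance 3: v5.
Distance 4: v4 — contains v4.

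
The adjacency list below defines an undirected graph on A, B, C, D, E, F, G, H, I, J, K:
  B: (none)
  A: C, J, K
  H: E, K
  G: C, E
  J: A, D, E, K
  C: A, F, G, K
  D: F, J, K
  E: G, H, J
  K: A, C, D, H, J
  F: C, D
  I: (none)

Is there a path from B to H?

B has no edges, so nothing is reachable from it.

No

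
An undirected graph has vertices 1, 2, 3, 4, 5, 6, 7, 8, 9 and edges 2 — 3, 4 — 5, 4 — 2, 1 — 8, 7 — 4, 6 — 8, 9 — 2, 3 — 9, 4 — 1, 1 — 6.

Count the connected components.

1

From 1: component {1, 2, 3, 4, 5, 6, 7, 8, 9}.
That's 1 component.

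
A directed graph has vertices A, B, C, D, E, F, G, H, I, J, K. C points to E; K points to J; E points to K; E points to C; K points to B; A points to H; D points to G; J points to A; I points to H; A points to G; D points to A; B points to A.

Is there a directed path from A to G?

Yes

Explore from A.
Distance 1: reach G, H.
Found G.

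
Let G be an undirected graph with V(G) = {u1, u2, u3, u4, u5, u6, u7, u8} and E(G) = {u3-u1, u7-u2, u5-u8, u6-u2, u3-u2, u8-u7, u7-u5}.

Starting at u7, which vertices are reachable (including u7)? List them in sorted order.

u1, u2, u3, u5, u6, u7, u8

Start at u7.
Its neighbours: u2, u5, u8.
Then their neighbours: u3, u6.
Then next layer: u1.
Nothing further is reachable.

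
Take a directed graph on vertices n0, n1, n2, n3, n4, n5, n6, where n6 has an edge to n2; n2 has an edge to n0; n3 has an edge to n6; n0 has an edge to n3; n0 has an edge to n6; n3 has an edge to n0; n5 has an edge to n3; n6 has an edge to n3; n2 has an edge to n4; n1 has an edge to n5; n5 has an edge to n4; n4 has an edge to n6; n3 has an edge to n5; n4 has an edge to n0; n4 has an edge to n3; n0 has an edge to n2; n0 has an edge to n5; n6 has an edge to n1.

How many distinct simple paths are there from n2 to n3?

14

n2→n0→n3
n2→n0→n5→n3
n2→n0→n5→n4→n3
n2→n0→n5→n4→n6→n3
n2→n0→n6→n1→n5→n3
n2→n0→n6→n1→n5→n4→n3
n2→n0→n6→n3
n2→n4→n0→n3
n2→n4→n0→n5→n3
n2→n4→n0→n6→n1→n5→n3
n2→n4→n0→n6→n3
n2→n4→n3
n2→n4→n6→n1→n5→n3
n2→n4→n6→n3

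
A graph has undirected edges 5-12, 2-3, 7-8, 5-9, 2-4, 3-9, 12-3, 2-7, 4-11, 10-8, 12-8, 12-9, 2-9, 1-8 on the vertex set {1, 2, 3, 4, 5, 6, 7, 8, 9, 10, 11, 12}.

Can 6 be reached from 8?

No

Explore from 8.
Distance 1: reach 1, 7, 10, 12.
Distance 2: reach 2, 3, 5, 9.
Distance 3: reach 4.
Distance 4: reach 11.
The search is exhausted without reaching 6; it lies in a different component.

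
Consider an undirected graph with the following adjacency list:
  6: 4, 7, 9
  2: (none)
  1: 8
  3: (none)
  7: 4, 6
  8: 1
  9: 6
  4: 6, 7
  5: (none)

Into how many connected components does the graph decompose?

From 1: component {1, 8}.
From 2: component {2}.
From 3: component {3}.
From 4: component {4, 6, 7, 9}.
From 5: component {5}.
That's 5 components.

5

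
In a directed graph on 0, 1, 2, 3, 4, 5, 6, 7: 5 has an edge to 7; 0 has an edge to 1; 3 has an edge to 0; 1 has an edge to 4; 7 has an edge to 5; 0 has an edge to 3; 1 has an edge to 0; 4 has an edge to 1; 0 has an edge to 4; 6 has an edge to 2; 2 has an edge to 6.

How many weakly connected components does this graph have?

3

From 0: component {0, 1, 3, 4}.
From 2: component {2, 6}.
From 5: component {5, 7}.
That's 3 components.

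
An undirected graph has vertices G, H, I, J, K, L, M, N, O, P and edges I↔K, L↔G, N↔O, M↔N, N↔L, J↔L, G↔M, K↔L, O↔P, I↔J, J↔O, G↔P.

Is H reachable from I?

No

Explore from I.
Distance 1: reach J, K.
Distance 2: reach L, O.
Distance 3: reach G, N, P.
Distance 4: reach M.
The search is exhausted without reaching H; it lies in a different component.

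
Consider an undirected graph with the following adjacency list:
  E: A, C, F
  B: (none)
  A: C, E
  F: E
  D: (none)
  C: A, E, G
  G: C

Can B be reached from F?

Explore from F.
Distance 1: reach E.
Distance 2: reach A, C.
Distance 3: reach G.
The search is exhausted without reaching B; it lies in a different component.

No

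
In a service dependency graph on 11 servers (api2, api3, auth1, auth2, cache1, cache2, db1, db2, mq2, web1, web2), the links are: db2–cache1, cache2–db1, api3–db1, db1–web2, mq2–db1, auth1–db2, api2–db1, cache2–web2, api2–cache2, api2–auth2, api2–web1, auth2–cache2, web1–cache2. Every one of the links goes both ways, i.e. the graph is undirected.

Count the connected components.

2

From api2: component {api2, api3, auth2, cache2, db1, mq2, web1, web2}.
From auth1: component {auth1, cache1, db2}.
That's 2 components.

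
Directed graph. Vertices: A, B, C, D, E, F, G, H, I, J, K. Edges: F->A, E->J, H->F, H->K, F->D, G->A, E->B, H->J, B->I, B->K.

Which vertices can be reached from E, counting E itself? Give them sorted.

Start at E.
Its neighbours: B, J.
Then their neighbours: I, K.
Nothing further is reachable.

B, E, I, J, K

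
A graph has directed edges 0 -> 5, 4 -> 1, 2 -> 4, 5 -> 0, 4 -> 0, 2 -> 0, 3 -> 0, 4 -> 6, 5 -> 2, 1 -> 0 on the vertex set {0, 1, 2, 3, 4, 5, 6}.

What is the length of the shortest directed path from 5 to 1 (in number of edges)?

Distance 0: 5.
Distance 1: 0, 2.
Distance 2: 4.
Distance 3: 1, 6 — contains 1.

3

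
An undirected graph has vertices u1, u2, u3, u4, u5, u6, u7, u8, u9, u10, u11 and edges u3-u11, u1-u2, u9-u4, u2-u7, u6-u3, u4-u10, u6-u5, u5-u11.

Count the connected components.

From u1: component {u1, u2, u7}.
From u3: component {u3, u5, u6, u11}.
From u4: component {u4, u9, u10}.
From u8: component {u8}.
That's 4 components.

4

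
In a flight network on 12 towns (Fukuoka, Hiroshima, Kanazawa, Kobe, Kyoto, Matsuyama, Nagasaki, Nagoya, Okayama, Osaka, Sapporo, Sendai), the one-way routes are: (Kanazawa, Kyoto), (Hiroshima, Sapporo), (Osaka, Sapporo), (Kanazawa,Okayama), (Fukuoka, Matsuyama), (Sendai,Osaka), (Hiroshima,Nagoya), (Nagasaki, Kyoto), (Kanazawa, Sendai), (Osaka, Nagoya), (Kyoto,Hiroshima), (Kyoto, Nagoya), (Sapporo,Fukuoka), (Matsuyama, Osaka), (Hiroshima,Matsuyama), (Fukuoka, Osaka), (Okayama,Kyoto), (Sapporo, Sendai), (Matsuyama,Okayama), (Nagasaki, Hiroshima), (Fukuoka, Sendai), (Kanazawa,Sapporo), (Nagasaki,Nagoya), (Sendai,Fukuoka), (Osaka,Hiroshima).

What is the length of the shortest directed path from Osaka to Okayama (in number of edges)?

3

Distance 0: Osaka.
Distance 1: Hiroshima, Nagoya, Sapporo.
Distance 2: Fukuoka, Matsuyama, Sendai.
Distance 3: Okayama — contains Okayama.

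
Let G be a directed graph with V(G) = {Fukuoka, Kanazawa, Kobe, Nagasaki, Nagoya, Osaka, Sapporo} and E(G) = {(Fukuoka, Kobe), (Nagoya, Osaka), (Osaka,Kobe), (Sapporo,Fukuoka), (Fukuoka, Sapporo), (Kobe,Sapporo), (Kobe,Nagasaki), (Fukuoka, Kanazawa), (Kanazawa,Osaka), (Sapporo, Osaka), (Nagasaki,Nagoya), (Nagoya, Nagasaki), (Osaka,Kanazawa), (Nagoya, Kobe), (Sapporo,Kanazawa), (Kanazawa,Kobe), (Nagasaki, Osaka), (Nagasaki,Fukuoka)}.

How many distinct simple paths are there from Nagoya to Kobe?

Nagoya→Kobe
Nagoya→Nagasaki→Fukuoka→Kanazawa→Kobe
Nagoya→Nagasaki→Fukuoka→Kanazawa→Osaka→Kobe
Nagoya→Nagasaki→Fukuoka→Kobe
Nagoya→Nagasaki→Fukuoka→Sapporo→Kanazawa→Kobe
Nagoya→Nagasaki→Fukuoka→Sapporo→Kanazawa→Osaka→Kobe
Nagoya→Nagasaki→Fukuoka→Sapporo→Osaka→Kanazawa→Kobe
Nagoya→Nagasaki→Fukuoka→Sapporo→Osaka→Kobe
Nagoya→Nagasaki→Osaka→Kanazawa→Kobe
Nagoya→Nagasaki→Osaka→Kobe
Nagoya→Osaka→Kanazawa→Kobe
Nagoya→Osaka→Kobe

12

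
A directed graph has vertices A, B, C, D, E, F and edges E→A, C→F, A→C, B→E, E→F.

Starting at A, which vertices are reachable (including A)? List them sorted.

A, C, F

Start at A.
Its neighbours: C.
Then their neighbours: F.
Nothing further is reachable.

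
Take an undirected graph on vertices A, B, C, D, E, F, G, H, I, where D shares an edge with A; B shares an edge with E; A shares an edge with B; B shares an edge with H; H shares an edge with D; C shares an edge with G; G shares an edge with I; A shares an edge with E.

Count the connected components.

3

From A: component {A, B, D, E, H}.
From C: component {C, G, I}.
From F: component {F}.
That's 3 components.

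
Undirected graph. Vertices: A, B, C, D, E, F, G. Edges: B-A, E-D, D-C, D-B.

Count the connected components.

3

From A: component {A, B, C, D, E}.
From F: component {F}.
From G: component {G}.
That's 3 components.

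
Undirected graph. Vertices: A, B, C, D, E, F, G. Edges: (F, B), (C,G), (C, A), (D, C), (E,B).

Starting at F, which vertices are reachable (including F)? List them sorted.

B, E, F

Start at F.
Its neighbours: B.
Then their neighbours: E.
Nothing further is reachable.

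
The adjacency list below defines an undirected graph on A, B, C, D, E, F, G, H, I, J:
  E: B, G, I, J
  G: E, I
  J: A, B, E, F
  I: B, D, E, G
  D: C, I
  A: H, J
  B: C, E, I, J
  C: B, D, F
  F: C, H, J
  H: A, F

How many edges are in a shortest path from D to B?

Distance 0: D.
Distance 1: C, I.
Distance 2: B, E, F, G — contains B.

2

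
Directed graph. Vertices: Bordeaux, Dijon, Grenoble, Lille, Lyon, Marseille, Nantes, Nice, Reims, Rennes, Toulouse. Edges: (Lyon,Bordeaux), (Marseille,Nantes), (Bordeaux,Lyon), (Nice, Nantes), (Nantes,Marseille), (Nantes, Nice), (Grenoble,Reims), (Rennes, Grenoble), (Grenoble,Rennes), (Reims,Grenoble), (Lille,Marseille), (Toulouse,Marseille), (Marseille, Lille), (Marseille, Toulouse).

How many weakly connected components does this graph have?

4

From Bordeaux: component {Bordeaux, Lyon}.
From Dijon: component {Dijon}.
From Grenoble: component {Grenoble, Reims, Rennes}.
From Lille: component {Lille, Marseille, Nantes, Nice, Toulouse}.
That's 4 components.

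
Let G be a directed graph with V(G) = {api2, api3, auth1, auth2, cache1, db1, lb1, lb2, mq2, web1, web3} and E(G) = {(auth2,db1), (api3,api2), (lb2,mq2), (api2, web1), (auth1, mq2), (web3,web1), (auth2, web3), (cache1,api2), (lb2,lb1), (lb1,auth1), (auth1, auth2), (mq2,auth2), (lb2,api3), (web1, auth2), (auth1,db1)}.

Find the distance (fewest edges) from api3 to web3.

4

Distance 0: api3.
Distance 1: api2.
Distance 2: web1.
Distance 3: auth2.
Distance 4: db1, web3 — contains web3.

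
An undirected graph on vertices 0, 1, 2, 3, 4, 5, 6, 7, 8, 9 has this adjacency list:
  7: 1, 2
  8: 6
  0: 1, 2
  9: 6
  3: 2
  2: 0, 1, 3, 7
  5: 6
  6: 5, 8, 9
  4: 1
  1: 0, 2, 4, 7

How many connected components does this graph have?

From 0: component {0, 1, 2, 3, 4, 7}.
From 5: component {5, 6, 8, 9}.
That's 2 components.

2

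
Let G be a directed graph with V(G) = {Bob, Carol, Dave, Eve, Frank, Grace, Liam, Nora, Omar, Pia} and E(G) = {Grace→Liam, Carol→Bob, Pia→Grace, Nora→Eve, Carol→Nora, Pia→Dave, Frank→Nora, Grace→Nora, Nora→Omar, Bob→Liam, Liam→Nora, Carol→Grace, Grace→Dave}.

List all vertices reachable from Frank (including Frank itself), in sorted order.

Eve, Frank, Nora, Omar

Start at Frank.
Its neighbours: Nora.
Then their neighbours: Eve, Omar.
Nothing further is reachable.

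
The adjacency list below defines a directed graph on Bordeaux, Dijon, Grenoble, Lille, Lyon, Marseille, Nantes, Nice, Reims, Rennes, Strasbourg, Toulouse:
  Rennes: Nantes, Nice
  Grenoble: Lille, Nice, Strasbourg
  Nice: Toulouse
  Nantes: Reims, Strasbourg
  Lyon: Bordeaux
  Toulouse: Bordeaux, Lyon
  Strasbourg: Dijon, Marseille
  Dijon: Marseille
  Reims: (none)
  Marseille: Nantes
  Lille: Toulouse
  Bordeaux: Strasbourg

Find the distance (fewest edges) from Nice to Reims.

Distance 0: Nice.
Distance 1: Toulouse.
Distance 2: Bordeaux, Lyon.
Distance 3: Strasbourg.
Distance 4: Dijon, Marseille.
Distance 5: Nantes.
Distance 6: Reims — contains Reims.

6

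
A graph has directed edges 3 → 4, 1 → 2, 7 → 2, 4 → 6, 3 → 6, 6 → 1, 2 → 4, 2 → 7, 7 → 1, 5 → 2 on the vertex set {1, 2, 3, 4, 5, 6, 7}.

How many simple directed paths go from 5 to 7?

1

5→2→7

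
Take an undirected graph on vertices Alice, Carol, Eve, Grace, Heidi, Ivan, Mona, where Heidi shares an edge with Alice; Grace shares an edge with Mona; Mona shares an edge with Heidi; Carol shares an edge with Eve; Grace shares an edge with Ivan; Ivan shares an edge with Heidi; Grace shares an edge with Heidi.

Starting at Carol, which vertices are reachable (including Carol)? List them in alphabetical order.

Start at Carol.
Its neighbours: Eve.
Nothing further is reachable.

Carol, Eve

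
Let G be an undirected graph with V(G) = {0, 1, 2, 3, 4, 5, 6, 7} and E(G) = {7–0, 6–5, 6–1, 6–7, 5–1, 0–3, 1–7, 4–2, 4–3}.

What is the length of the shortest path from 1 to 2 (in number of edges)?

5

Distance 0: 1.
Distance 1: 5, 6, 7.
Distance 2: 0.
Distance 3: 3.
Distance 4: 4.
Distance 5: 2 — contains 2.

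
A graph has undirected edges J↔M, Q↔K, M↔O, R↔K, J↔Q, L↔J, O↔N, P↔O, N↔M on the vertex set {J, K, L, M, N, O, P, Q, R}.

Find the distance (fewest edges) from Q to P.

4

Distance 0: Q.
Distance 1: J, K.
Distance 2: L, M, R.
Distance 3: N, O.
Distance 4: P — contains P.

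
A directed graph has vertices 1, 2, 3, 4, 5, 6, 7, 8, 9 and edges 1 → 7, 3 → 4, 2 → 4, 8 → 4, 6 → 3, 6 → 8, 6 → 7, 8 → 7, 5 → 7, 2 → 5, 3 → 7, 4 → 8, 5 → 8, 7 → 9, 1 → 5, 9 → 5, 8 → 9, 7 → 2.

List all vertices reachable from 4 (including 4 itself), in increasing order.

2, 4, 5, 7, 8, 9

Start at 4.
Its neighbours: 8.
Then their neighbours: 7, 9.
Then next layer: 2, 5.
Nothing further is reachable.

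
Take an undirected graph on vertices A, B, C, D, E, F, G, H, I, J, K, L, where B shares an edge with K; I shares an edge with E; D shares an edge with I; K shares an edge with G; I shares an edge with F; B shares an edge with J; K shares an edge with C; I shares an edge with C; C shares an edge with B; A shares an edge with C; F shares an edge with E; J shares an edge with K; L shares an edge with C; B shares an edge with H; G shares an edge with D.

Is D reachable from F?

Explore from F.
Distance 1: reach E, I.
Distance 2: reach C, D.
Found D.

Yes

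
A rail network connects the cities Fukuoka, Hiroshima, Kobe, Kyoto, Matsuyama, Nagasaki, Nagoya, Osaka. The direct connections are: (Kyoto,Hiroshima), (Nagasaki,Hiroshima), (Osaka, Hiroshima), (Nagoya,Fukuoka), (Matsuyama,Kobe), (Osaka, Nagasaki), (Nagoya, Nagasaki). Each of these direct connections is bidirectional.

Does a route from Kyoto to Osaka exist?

Yes

Explore from Kyoto.
Distance 1: reach Hiroshima.
Distance 2: reach Nagasaki, Osaka.
Found Osaka.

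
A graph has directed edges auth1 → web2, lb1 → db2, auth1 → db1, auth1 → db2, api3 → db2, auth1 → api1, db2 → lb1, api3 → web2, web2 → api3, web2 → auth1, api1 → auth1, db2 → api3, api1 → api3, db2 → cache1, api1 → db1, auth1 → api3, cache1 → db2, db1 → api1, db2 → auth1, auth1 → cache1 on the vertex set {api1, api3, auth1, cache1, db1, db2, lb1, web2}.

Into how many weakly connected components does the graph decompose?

1

From api1: component {api1, api3, auth1, cache1, db1, db2, lb1, web2}.
That's 1 component.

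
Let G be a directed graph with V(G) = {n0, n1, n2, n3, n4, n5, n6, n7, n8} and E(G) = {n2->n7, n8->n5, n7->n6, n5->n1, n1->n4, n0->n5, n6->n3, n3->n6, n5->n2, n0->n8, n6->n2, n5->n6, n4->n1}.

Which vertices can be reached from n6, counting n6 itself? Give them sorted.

Start at n6.
Its neighbours: n2, n3.
Then their neighbours: n7.
Nothing further is reachable.

n2, n3, n6, n7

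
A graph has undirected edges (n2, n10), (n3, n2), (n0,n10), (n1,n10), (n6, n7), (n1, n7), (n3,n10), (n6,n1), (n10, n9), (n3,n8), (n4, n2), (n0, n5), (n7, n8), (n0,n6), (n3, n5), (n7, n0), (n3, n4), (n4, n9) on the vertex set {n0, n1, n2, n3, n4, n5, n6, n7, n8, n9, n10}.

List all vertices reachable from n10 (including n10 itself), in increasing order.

n0, n1, n2, n3, n4, n5, n6, n7, n8, n9, n10

Start at n10.
Its neighbours: n0, n1, n2, n3, n9.
Then their neighbours: n4, n5, n6, n7, n8.
Every vertex is now reached.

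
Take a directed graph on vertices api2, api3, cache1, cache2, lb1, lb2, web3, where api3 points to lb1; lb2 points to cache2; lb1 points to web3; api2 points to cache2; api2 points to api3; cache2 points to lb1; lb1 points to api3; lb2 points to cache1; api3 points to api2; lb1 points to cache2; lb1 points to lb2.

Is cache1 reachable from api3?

Yes

Explore from api3.
Distance 1: reach api2, lb1.
Distance 2: reach cache2, lb2, web3.
Distance 3: reach cache1.
Found cache1.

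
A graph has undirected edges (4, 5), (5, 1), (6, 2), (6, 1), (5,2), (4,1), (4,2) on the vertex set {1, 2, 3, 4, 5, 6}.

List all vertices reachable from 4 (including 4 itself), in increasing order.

Start at 4.
Its neighbours: 1, 2, 5.
Then their neighbours: 6.
Nothing further is reachable.

1, 2, 4, 5, 6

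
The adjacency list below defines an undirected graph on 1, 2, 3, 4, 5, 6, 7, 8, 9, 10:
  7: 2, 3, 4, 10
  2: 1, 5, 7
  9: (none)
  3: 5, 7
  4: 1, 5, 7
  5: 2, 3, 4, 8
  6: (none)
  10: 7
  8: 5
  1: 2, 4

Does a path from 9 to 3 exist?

9 has no edges, so nothing is reachable from it.

No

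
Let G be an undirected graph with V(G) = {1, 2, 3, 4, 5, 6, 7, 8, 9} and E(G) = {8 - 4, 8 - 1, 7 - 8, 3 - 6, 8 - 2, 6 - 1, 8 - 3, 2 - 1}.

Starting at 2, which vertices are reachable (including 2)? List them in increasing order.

Start at 2.
Its neighbours: 1, 8.
Then their neighbours: 3, 4, 6, 7.
Nothing further is reachable.

1, 2, 3, 4, 6, 7, 8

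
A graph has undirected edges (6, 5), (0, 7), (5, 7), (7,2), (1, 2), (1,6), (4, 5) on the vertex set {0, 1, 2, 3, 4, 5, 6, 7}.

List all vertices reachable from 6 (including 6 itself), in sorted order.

0, 1, 2, 4, 5, 6, 7

Start at 6.
Its neighbours: 1, 5.
Then their neighbours: 2, 4, 7.
Then next layer: 0.
Nothing further is reachable.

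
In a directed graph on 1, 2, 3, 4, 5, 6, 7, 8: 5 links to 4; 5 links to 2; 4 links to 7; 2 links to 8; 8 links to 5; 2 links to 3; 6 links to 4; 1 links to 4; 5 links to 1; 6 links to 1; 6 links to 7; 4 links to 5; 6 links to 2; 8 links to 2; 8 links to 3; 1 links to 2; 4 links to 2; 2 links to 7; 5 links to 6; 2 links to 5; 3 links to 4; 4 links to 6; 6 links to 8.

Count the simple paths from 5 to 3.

5→1→2→3
5→1→2→8→3
5→1→4→2→3
5→1→4→2→8→3
5→1→4→6→2→3
5→1→4→6→2→8→3
5→1→4→6→8→2→3
5→1→4→6→8→3
... and 20 more.

28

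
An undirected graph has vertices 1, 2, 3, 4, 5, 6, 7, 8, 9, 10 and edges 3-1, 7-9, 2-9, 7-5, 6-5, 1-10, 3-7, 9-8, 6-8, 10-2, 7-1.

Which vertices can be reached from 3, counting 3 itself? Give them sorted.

Start at 3.
Its neighbours: 1, 7.
Then their neighbours: 5, 9, 10.
Then next layer: 2, 6, 8.
Nothing further is reachable.

1, 2, 3, 5, 6, 7, 8, 9, 10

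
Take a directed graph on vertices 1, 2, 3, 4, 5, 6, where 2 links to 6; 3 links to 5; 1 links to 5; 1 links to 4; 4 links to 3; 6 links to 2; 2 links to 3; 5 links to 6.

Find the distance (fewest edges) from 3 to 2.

Distance 0: 3.
Distance 1: 5.
Distance 2: 6.
Distance 3: 2 — contains 2.

3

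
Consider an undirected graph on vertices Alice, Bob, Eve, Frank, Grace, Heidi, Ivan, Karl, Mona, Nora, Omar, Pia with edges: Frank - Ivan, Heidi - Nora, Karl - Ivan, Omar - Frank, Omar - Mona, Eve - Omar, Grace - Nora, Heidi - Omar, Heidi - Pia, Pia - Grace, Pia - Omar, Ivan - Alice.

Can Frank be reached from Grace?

Explore from Grace.
Distance 1: reach Nora, Pia.
Distance 2: reach Heidi, Omar.
Distance 3: reach Eve, Frank, Mona.
Found Frank.

Yes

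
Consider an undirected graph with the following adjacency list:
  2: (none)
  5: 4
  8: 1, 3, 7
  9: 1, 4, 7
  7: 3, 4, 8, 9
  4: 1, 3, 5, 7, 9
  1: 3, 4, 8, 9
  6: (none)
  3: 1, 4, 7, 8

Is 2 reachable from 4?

Explore from 4.
Distance 1: reach 1, 3, 5, 7, 9.
Distance 2: reach 8.
The search is exhausted without reaching 2; it lies in a different component.

No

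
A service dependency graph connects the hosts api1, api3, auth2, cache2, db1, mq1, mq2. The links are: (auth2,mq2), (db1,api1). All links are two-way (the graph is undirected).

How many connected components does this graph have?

5

From api1: component {api1, db1}.
From api3: component {api3}.
From auth2: component {auth2, mq2}.
From cache2: component {cache2}.
From mq1: component {mq1}.
That's 5 components.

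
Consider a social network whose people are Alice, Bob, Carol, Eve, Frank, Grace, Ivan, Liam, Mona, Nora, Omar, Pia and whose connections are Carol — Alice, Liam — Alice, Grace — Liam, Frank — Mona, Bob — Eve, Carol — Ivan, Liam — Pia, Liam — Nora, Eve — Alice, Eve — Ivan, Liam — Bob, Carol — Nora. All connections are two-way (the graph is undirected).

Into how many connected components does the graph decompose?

3

From Alice: component {Alice, Bob, Carol, Eve, Grace, Ivan, Liam, Nora, Pia}.
From Frank: component {Frank, Mona}.
From Omar: component {Omar}.
That's 3 components.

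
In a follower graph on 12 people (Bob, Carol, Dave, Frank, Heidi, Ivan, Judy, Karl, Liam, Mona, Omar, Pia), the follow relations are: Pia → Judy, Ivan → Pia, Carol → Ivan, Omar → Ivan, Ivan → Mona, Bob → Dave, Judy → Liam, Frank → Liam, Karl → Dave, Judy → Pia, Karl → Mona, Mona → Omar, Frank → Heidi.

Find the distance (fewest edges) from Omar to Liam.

Distance 0: Omar.
Distance 1: Ivan.
Distance 2: Mona, Pia.
Distance 3: Judy.
Distance 4: Liam — contains Liam.

4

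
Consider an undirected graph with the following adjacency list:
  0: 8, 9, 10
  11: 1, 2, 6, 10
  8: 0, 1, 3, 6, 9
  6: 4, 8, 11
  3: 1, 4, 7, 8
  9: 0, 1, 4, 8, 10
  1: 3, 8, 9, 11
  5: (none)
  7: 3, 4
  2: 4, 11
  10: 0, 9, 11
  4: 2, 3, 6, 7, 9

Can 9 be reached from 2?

Explore from 2.
Distance 1: reach 4, 11.
Distance 2: reach 1, 3, 6, 7, 9, 10.
Found 9.

Yes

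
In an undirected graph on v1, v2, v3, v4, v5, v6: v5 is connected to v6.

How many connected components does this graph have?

From v1: component {v1}.
From v2: component {v2}.
From v3: component {v3}.
From v4: component {v4}.
From v5: component {v5, v6}.
That's 5 components.

5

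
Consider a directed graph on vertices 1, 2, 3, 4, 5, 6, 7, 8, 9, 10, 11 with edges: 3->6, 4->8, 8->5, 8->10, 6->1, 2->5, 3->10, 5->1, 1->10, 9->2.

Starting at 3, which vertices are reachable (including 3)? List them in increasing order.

1, 3, 6, 10

Start at 3.
Its neighbours: 6, 10.
Then their neighbours: 1.
Nothing further is reachable.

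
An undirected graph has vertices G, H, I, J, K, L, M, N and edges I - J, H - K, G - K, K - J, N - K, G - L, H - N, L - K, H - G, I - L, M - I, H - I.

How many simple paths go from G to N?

G–H–I–J–K–N
G–H–I–L–K–N
G–H–K–N
G–H–N
G–K–H–N
G–K–J–I–H–N
G–K–L–I–H–N
G–K–N
G–L–I–H–K–N
G–L–I–H–N
G–L–I–J–K–H–N
G–L–I–J–K–N
G–L–K–H–N
G–L–K–J–I–H–N
G–L–K–N

15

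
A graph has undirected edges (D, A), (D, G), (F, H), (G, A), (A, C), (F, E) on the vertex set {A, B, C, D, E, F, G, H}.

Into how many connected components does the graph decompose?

3

From A: component {A, C, D, G}.
From B: component {B}.
From E: component {E, F, H}.
That's 3 components.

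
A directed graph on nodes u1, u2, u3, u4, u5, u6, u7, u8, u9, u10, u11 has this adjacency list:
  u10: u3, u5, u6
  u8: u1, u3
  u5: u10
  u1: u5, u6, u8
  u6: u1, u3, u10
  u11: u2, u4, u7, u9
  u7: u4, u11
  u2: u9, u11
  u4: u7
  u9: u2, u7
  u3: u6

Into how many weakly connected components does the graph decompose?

2

From u1: component {u1, u3, u5, u6, u8, u10}.
From u2: component {u2, u4, u7, u9, u11}.
That's 2 components.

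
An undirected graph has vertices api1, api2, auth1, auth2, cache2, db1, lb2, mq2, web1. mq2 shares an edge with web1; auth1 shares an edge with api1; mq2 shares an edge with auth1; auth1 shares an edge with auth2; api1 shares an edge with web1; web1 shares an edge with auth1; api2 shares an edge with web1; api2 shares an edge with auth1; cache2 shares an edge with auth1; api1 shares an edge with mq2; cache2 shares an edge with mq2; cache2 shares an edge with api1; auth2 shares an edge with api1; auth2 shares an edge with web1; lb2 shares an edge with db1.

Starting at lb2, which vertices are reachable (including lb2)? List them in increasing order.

db1, lb2

Start at lb2.
Its neighbours: db1.
Nothing further is reachable.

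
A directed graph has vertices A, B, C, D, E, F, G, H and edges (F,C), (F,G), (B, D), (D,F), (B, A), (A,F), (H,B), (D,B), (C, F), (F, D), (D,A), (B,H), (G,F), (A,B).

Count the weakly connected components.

2

From A: component {A, B, C, D, F, G, H}.
From E: component {E}.
That's 2 components.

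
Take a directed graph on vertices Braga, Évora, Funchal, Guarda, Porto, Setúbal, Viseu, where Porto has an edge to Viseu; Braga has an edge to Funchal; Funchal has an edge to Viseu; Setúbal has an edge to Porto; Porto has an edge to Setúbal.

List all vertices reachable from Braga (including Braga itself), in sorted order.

Start at Braga.
Its neighbours: Funchal.
Then their neighbours: Viseu.
Nothing further is reachable.

Braga, Funchal, Viseu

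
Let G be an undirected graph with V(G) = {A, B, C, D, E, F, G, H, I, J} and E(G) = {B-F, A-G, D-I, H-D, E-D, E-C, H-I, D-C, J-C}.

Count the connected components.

From A: component {A, G}.
From B: component {B, F}.
From C: component {C, D, E, H, I, J}.
That's 3 components.

3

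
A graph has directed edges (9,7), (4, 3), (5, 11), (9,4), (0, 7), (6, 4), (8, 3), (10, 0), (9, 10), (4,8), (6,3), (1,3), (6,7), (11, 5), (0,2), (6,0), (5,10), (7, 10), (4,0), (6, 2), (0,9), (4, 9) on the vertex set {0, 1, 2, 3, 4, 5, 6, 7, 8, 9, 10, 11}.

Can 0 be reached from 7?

Yes

Explore from 7.
Distance 1: reach 10.
Distance 2: reach 0.
Found 0.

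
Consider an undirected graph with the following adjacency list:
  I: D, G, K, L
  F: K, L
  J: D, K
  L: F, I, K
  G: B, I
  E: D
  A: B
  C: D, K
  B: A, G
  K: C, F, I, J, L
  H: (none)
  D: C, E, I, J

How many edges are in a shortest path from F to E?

4

Distance 0: F.
Distance 1: K, L.
Distance 2: C, I, J.
Distance 3: D, G.
Distance 4: B, E — contains E.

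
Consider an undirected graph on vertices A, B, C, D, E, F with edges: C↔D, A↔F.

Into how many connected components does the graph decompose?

4

From A: component {A, F}.
From B: component {B}.
From C: component {C, D}.
From E: component {E}.
That's 4 components.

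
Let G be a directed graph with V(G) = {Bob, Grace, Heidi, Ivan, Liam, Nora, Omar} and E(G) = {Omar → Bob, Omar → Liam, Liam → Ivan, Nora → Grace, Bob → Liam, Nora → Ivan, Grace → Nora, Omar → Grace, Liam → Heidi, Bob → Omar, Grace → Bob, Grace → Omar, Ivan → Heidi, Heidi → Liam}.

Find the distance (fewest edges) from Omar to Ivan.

2

Distance 0: Omar.
Distance 1: Bob, Grace, Liam.
Distance 2: Heidi, Ivan, Nora — contains Ivan.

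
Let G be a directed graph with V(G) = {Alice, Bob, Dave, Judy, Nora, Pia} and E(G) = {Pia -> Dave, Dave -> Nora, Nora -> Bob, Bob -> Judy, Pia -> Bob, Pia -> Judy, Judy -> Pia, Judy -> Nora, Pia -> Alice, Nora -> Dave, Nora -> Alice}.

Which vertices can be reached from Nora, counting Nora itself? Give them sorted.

Start at Nora.
Its neighbours: Alice, Bob, Dave.
Then their neighbours: Judy.
Then next layer: Pia.
Every vertex is now reached.

Alice, Bob, Dave, Judy, Nora, Pia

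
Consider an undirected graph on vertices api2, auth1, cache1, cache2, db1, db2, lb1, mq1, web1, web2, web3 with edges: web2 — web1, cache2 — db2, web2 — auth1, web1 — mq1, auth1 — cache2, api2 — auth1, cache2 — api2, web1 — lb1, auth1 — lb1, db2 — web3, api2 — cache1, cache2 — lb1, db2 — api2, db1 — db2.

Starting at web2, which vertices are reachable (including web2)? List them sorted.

api2, auth1, cache1, cache2, db1, db2, lb1, mq1, web1, web2, web3

Start at web2.
Its neighbours: auth1, web1.
Then their neighbours: api2, cache2, lb1, mq1.
Then next layer: cache1, db2.
Then next layer: db1, web3.
Every vertex is now reached.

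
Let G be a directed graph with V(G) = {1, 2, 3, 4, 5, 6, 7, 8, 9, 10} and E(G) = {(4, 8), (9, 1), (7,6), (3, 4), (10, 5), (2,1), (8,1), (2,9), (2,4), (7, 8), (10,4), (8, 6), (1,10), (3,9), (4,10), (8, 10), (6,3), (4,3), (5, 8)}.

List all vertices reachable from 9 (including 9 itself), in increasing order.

1, 3, 4, 5, 6, 8, 9, 10

Start at 9.
Its neighbours: 1.
Then their neighbours: 10.
Then next layer: 4, 5.
Then next layer: 3, 8.
Then next layer: 6.
Nothing further is reachable.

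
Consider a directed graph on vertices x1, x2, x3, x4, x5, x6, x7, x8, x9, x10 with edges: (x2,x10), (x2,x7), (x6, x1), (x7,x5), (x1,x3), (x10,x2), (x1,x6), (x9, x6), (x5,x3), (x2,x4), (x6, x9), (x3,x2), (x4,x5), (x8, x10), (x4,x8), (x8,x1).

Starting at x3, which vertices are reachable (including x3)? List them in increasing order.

x1, x2, x3, x4, x5, x6, x7, x8, x9, x10

Start at x3.
Its neighbours: x2.
Then their neighbours: x4, x7, x10.
Then next layer: x5, x8.
Then next layer: x1.
Then next layer: x6.
Then next layer: x9.
Every vertex is now reached.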